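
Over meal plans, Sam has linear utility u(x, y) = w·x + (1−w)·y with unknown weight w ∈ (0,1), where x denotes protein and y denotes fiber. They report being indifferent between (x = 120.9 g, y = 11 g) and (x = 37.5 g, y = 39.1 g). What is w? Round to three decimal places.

Indifference: w·120.9 + (1−w)·11 = w·37.5 + (1−w)·39.1.
Rearranging, 83.4·w − 28.1·(1−w) = 0.
So w/(1−w) = 28.1/83.4 = 0.3369, giving w = 28.1/(83.4+28.1) = 0.252.

w = 0.252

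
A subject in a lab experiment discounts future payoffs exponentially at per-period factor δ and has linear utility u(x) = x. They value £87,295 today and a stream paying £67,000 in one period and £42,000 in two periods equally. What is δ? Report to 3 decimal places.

δ ≈ 0.850

The stream is worth 67000δ + 42000δ² today, so 67000δ + 42000δ² = 87295.
That is, 42000δ² + 67000δ − 87295 = 0, a quadratic in δ.
δ = (−67000 + √(67000² + 4·42000·87295)) / (2·42000) = (−67000 + √19154560000.00) / 84000 ≈ 0.850.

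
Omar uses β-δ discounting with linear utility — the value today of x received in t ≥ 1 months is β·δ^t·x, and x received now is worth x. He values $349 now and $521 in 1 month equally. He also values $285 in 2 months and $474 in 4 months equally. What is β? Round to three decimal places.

Both payoffs in the second observation are in the future, so β drops out: δ^2·285 = δ^4·474 ⇒ δ^2 = 285/474 = 0.60127, so δ = 0.77541.
The first indifference: 349 = β·δ·521, so β = 349/(δ·521) = 349/(0.77541·521) ≈ 0.864.

β ≈ 0.864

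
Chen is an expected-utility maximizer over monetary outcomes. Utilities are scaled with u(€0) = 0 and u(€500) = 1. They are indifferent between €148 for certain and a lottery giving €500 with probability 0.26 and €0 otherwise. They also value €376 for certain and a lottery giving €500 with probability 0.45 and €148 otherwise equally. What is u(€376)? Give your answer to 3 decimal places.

First, u(€148) = 0.26·u(€500) + 0.74·u(€0) = 0.26.
Chaining: u(€376) = 0.45·1.00 + 0.55·0.26 = 0.5930.

0.593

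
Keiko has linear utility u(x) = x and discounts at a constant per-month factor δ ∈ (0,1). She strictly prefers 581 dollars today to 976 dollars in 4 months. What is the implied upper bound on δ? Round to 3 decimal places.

Under u(x) = x this choice says 581 > δ^4·976.
Dividing by 976: δ^4 < 0.59529. Both sides are positive, so the 4th root keeps the direction.
δ < (581/976)^(1/4) ≈ 0.878.

δ < 0.878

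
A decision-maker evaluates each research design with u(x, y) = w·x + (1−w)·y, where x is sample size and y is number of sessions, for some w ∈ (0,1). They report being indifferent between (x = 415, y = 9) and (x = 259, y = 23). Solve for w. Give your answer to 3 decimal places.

Indifference: w·415 + (1−w)·9 = w·259 + (1−w)·23.
w·(415−259) = (1−w)·(23−9), i.e. w·156 = (1−w)·14.
Hence w = 14/(156+14) = 14/170 = 0.082.

w = 0.082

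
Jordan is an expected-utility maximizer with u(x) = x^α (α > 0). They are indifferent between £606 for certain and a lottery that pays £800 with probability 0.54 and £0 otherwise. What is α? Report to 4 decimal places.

α ≈ 2.2186

EU(lottery) = 0.54·800^α + 0.46·0 = 0.54·800^α.
Equating: 606^α = 0.54·800^α, i.e. 0.7575^α = 0.54.
α = ln(0.54) / ln(606/800) = -0.6161861/-0.2777317 ≈ 2.2186.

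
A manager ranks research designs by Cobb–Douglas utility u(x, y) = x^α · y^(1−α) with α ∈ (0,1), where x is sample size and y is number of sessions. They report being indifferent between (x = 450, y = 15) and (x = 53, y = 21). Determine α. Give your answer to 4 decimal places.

α ≈ 0.1359

Set the two utilities equal: 450^α·15^(1−α) = 53^α·21^(1−α).
Taking logs: α·ln 450 + (1−α)·ln 15 = α·ln 53 + (1−α)·ln 21, i.e. α·2.1389557 = (1−α)·0.3364722.
Thus α·(2.4754279) = 0.3364722, so α = 0.3364722/2.4754279 ≈ 0.1359.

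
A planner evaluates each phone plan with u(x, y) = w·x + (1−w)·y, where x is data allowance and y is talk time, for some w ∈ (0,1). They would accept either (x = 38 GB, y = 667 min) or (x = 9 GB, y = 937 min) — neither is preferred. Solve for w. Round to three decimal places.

w = 0.903

u(38,667) = u(9,937) means w·38 + (1−w)·667 = w·9 + (1−w)·937.
Collecting terms: w·29 = (1−w)·270.
Hence w = 270/(29+270) = 270/299 = 0.903.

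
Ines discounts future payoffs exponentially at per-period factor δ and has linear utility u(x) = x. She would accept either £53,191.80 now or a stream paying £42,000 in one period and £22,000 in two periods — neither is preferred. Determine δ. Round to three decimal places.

δ ≈ 0.870

Present value of the stream is 42000·δ + 22000·δ². Indifference gives 42000δ + 22000δ² = 53191.80.
That is, 22000δ² + 42000δ − 53191.80 = 0, a quadratic in δ.
δ = (−42000 + √(42000² + 4·22000·53191.80)) / (2·22000) = (−42000 + √6444878400.00) / 44000 ≈ 0.870.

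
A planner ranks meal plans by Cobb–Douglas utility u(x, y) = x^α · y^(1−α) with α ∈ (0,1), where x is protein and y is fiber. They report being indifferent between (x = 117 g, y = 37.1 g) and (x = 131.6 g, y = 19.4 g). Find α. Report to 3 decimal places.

The Cobb–Douglas utilities coincide, so 117^α·37.1^(1−α) = 131.6^α·19.4^(1−α).
(117/131.6)^α = (19.4/37.1)^(1−α); take logs: α·ln(117/131.6) = (1−α)·ln(19.4/37.1), i.e. α·-0.117593 = (1−α)·-0.648344.
Thus α·(-0.765937) = -0.648344, so α = -0.648344/-0.765937 ≈ 0.846.

α ≈ 0.846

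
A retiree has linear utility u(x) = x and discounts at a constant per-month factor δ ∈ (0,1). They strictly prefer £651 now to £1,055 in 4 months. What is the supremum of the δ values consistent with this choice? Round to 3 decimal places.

Comparing present values: 651 > δ^4·1055.
So δ^4 < 651/1055 = 0.61706; taking the 4th root of both positive sides preserves the inequality.
δ < 0.61706^(1/4) = 0.886.

δ < 0.886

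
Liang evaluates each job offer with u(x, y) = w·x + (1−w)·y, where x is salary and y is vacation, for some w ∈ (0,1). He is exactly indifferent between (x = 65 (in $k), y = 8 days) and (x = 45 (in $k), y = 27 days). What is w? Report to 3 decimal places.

Indifference: w·65 + (1−w)·8 = w·45 + (1−w)·27.
Collecting terms: w·20 = (1−w)·19.
The marginal rate of substitution is 19/20, so w = 19/(20+19) = 0.487.

w = 0.487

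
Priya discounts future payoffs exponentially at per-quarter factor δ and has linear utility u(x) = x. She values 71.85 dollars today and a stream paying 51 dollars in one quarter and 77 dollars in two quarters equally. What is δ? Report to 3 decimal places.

Equating present values: 71.85 = 51δ + 77δ².
Rearranged: 77δ² + 51δ − 71.85 = 0.
δ = (−51 + √(51² + 4·77·71.85)) / (2·77) = (−51 + √24730.80) / 154 ≈ 0.690.

δ ≈ 0.690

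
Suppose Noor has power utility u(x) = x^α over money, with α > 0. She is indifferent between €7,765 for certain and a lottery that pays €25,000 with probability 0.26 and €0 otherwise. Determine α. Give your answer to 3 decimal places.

The lottery's expected utility is 0.26·u(25000) + 0.74·u(0) = 0.26·25000^α (since u(0) = 0 for α > 0).
Indifference: 7765^α = 0.26·25000^α, so (7765/25000)^α = 0.26.
Taking logs: α·ln(7765/25000) = ln(0.26), so α = -1.347074 / -1.169249 ≈ 1.152.

α ≈ 1.152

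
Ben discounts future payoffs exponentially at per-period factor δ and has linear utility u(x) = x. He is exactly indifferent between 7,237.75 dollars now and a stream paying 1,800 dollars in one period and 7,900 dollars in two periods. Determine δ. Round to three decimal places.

δ ≈ 0.850

Equating present values: 7237.75 = 1800δ + 7900δ².
So 7900δ² + 1800δ − 7237.75 = 0.
δ = (−1800 + √(1800² + 4·7900·7237.75)) / (2·7900) = (−1800 + √231952900.00) / 15800 ≈ 0.850.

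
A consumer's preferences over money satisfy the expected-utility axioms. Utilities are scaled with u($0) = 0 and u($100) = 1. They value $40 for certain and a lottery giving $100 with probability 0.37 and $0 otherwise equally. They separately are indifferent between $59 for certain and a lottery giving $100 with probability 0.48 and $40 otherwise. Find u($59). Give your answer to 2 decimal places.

0.67

First, u($40) = 0.37·u($100) + 0.63·u($0) = 0.37.
The second indifference gives u($59) = 0.48·u($100) + 0.52·u($40) = 0.48·1.00 + 0.52·0.37 = 0.6724.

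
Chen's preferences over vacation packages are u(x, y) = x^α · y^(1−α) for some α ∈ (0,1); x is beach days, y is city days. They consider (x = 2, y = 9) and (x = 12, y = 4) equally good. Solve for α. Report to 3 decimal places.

Set the two utilities equal: 2^α·9^(1−α) = 12^α·4^(1−α).
Rearrange to (2/12)^α = (4/9)^(1−α) and take logs: α·-1.791759 = (1−α)·-0.810930.
So α/(1−α) = (-0.810930)/(-1.791759) = 0.452589, and α = 0.452589/1.452589 ≈ 0.312.

α ≈ 0.312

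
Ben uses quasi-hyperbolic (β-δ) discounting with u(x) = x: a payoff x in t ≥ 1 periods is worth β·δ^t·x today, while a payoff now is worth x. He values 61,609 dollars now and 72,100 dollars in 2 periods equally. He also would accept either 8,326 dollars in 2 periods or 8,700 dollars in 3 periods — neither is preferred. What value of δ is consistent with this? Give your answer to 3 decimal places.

The second indifference involves only future payoffs, so β cancels: β·δ^2·8326 = β·δ^3·8700, giving δ = 8326/8700 = 0.95701.

δ ≈ 0.957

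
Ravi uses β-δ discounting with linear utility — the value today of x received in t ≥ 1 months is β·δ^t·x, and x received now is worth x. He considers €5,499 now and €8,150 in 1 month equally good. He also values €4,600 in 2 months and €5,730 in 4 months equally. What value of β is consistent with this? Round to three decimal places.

β ≈ 0.753

From the later pair, β·δ^2·4600 = β·δ^4·5730; dividing through, δ^2 = 4600/5730 = 0.80279, so δ = 0.89599.
Now use the now-vs-future pair: 5499 = β·δ·8150 gives β = 5499/(0.89599·8150) ≈ 0.753.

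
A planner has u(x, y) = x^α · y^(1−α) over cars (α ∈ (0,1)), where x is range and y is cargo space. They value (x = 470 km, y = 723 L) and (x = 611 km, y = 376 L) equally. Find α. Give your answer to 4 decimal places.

α ≈ 0.7136

The Cobb–Douglas utilities coincide, so 470^α·723^(1−α) = 611^α·376^(1−α).
(470/611)^α = (376/723)^(1−α); take logs: α·ln(470/611) = (1−α)·ln(376/723), i.e. α·-0.2623643 = (1−α)·-0.6538201.
So α/(1−α) = (-0.6538201)/(-0.2623643) = 2.4920315, and α = 2.4920315/3.4920315 ≈ 0.7136.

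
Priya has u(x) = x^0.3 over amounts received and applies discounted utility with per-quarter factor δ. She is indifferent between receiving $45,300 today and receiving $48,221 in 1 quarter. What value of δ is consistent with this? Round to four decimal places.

δ ≈ 0.9814

Equating discounted utilities: u(45300) = δ·u(48221) ⇒ δ = u(45300)/u(48221).
With u(x) = x^0.3: δ = 45300^0.3/48221^0.3 = (45300/48221)^0.3 = 0.98143.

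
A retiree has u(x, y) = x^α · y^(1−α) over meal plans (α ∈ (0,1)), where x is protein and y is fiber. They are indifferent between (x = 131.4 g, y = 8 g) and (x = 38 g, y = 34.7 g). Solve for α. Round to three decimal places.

α ≈ 0.542

The Cobb–Douglas utilities coincide, so 131.4^α·8^(1−α) = 38^α·34.7^(1−α).
Taking logs: α·ln 131.4 + (1−α)·ln 8 = α·ln 38 + (1−α)·ln 34.7, i.e. α·1.240660 = (1−α)·1.467298.
So α/(1−α) = (1.467298)/(1.240660) = 1.182675, and α = 1.182675/2.182675 ≈ 0.542.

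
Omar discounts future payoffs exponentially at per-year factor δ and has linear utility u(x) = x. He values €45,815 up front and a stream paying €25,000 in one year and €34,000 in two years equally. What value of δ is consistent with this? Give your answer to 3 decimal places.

δ ≈ 0.850

The stream is worth 25000δ + 34000δ² today, so 25000δ + 34000δ² = 45815.
Rearranged: 34000δ² + 25000δ − 45815 = 0.
By the quadratic formula (taking the positive root), δ = (−25000 + √6855840000.00) / 68000 ≈ 0.850.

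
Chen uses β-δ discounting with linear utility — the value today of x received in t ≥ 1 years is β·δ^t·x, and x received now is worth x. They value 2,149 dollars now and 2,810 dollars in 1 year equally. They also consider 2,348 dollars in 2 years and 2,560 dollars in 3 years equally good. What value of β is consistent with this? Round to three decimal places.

β ≈ 0.834

The second indifference involves only future payoffs, so β cancels: β·δ^2·2348 = β·δ^3·2560, giving δ = 2348/2560 = 0.91719.
Now use the now-vs-future pair: 2149 = β·δ·2810 gives β = 2149/(0.91719·2810) ≈ 0.834.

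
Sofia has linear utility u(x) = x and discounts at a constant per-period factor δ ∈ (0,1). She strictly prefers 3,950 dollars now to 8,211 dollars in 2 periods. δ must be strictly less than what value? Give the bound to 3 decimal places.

δ < 0.694

Under u(x) = x this choice says 3950 > δ^2·8211.
Dividing by 8211: δ^2 < 0.48106. Both sides are positive, so the square root keeps the direction.
δ < 0.48106^(1/2) = 0.694.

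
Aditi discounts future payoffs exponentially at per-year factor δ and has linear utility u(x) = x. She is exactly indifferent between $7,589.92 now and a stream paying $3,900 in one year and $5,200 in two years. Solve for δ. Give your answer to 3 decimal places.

δ ≈ 0.890

Present value of the stream is 3900·δ + 5200·δ². Indifference gives 3900δ + 5200δ² = 7589.92.
So 5200δ² + 3900δ − 7589.92 = 0.
The positive root is δ = [−3900 + √(3900² + 4·5200·7589.92)] / (2·5200) = (−3900 + 13156.000)/10400 ≈ 0.890.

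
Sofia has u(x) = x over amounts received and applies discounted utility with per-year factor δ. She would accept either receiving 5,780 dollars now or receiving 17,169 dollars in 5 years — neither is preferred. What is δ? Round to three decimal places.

Equating discounted utilities: u(5780) = δ^5·u(17169) ⇒ δ^5 = u(5780)/u(17169).
With u(x) = x: δ^5 = 5780/17169 = 0.33665.
So δ = 0.33665^(1/5) ≈ 0.804.

δ ≈ 0.804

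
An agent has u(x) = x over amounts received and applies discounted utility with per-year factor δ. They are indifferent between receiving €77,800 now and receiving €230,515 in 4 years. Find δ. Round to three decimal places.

δ ≈ 0.762

Indifference means u(77800) = δ^4 · u(230515), so δ^4 = u(77800)/u(230515).
With u(x) = x: δ^4 = 77800/230515 = 0.33751.
So δ = 0.33751^(1/4) ≈ 0.762.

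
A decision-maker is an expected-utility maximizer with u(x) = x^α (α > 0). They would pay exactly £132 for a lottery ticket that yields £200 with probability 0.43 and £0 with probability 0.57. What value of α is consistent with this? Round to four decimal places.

α ≈ 2.0311

The lottery's expected utility is 0.43·u(200) + 0.57·u(0) = 0.43·200^α (since u(0) = 0 for α > 0).
Equating: 132^α = 0.43·200^α, i.e. 0.6600^α = 0.43.
Taking logs: α·ln(132/200) = ln(0.43), so α = -0.8439701 / -0.4155154 ≈ 2.0311.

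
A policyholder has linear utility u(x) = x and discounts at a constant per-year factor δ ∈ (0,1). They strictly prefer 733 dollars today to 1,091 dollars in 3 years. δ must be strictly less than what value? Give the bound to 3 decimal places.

δ < 0.876

The preference means 733 > δ^3·1091.
So δ^3 < 733/1091 = 0.67186; taking the cube root of both positive sides preserves the inequality.
δ < (733/1091)^(1/3) ≈ 0.876.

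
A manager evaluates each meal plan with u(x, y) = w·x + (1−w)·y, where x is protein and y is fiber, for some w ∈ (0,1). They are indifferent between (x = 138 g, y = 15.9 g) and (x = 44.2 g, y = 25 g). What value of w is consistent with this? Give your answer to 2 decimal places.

Indifference: w·138 + (1−w)·15.9 = w·44.2 + (1−w)·25.
Collecting terms: w·93.8 = (1−w)·9.1.
So w/(1−w) = 9.1/93.8 = 0.0970, giving w = 9.1/(93.8+9.1) = 0.09.

w = 0.09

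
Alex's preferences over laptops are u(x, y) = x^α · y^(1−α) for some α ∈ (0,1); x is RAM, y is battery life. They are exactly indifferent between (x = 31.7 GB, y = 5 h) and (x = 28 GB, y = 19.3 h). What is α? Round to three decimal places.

α ≈ 0.916

Indifference: 31.7^α · 5^(1−α) = 28^α · 19.3^(1−α).
(31.7/28)^α = (19.3/5)^(1−α); take logs: α·ln(31.7/28) = (1−α)·ln(19.3/5), i.e. α·0.124112 = (1−α)·1.350667.
With A = 0.124112 and B = 1.350667: α·A = (1−α)·B, so α = B/(A+B) = 1.350667/1.474779 ≈ 0.916.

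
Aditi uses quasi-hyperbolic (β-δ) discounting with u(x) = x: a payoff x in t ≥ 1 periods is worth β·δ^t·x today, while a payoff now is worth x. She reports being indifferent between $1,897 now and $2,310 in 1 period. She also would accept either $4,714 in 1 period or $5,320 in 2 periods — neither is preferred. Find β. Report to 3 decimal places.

From the later pair, β·δ^1·4714 = β·δ^2·5320; dividing through, δ = 4714/5320 = 0.88609.
Substituting δ into 1897 = β·δ·2310: β = 1897/(2046.868) ≈ 0.927.

β ≈ 0.927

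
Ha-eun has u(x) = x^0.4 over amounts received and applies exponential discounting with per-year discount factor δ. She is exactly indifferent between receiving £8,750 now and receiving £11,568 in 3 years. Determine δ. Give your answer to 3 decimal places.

Equating discounted utilities: u(8750) = δ^3·u(11568) ⇒ δ^3 = u(8750)/u(11568).
With u(x) = x^0.4: δ^3 = 8750^0.4/11568^0.4 = (8750/11568)^0.4 = 0.89433.
Hence δ = (0.89433)^(1/3) = 0.96346.

δ ≈ 0.963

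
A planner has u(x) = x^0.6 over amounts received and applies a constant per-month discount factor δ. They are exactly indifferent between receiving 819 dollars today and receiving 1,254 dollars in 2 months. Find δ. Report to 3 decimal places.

Equating discounted utilities: u(819) = δ^2·u(1254) ⇒ δ^2 = u(819)/u(1254).
Since u(x) = x^0.6, δ^2 = (819/1254)^0.6 = 0.65311^0.6 = 0.77445.
Taking the square root: δ = 0.77445^(1/2) ≈ 0.880.

δ ≈ 0.880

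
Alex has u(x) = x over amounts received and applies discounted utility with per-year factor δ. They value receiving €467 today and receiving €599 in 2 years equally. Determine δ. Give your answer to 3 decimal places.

δ ≈ 0.883

Equating discounted utilities: u(467) = δ^2·u(599) ⇒ δ^2 = u(467)/u(599).
With u(x) = x: δ^2 = 467/599 = 0.77963.
So δ = 0.77963^(1/2) ≈ 0.883.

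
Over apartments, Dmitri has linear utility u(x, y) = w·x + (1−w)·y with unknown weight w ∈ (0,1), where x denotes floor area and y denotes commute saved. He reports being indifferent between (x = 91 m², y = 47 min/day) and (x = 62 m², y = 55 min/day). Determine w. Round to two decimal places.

w = 0.22

Indifference: w·91 + (1−w)·47 = w·62 + (1−w)·55.
w·(91−62) = (1−w)·(55−47), i.e. w·29 = (1−w)·8.
The marginal rate of substitution is 8/29, so w = 8/(29+8) = 0.22.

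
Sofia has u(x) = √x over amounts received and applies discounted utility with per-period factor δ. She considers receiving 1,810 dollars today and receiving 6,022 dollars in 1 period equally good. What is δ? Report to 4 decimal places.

δ ≈ 0.5482

Indifference means u(1810) = δ · u(6022), so δ = u(1810)/u(6022).
With u(x) = √x: δ = √1810/√6022 = √(1810/6022) = 0.54824.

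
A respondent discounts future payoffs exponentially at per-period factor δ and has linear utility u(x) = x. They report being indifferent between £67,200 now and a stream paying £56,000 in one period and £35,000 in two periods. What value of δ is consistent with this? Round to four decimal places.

The stream is worth 56000δ + 35000δ² today, so 56000δ + 35000δ² = 67200.
That is, 35000δ² + 56000δ − 67200 = 0, a quadratic in δ.
δ = (−56000 + √(56000² + 4·35000·67200)) / (2·35000) = (−56000 + √12544000000.00) / 70000 ≈ 0.8000.

δ ≈ 0.8000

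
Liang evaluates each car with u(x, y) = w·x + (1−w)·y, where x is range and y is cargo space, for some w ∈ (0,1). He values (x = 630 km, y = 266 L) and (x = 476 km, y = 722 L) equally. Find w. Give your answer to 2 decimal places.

w = 0.75

u(630,266) = u(476,722) means w·630 + (1−w)·266 = w·476 + (1−w)·722.
w·(630−476) = (1−w)·(722−266), i.e. w·154 = (1−w)·456.
The marginal rate of substitution is 456/154, so w = 456/(154+456) = 0.75.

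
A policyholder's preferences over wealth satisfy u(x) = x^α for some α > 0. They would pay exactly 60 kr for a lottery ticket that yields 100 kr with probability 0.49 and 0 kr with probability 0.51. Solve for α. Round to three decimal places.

The lottery's expected utility is 0.49·u(100) + 0.51·u(0) = 0.49·100^α (since u(0) = 0 for α > 0).
Equating: 60^α = 0.49·100^α, i.e. 0.6000^α = 0.49.
Taking logs: α·ln(60/100) = ln(0.49), so α = -0.713350 / -0.510826 ≈ 1.396.

α ≈ 1.396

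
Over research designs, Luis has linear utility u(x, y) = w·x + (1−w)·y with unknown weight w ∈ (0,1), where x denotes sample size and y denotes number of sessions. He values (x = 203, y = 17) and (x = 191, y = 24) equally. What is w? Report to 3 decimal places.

Equating utilities: w·203 + (1−w)·17 = w·191 + (1−w)·24.
w·(203−191) = (1−w)·(24−17), i.e. w·12 = (1−w)·7.
The marginal rate of substitution is 7/12, so w = 7/(12+7) = 0.368.

w = 0.368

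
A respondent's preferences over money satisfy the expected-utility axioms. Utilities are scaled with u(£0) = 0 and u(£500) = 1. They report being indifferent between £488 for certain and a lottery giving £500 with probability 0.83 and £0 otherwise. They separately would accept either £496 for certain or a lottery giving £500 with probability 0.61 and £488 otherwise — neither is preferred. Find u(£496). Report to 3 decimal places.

0.934

From the first indifference, u(£488) = 0.83·u(£500) + 0.17·u(£0) = 0.83·1 + 0.17·0 = 0.83.
Then u(£496) = 0.61·u(£500) + 0.39·u(£488) = 0.61·1.00 + 0.39·0.83 = 0.9337.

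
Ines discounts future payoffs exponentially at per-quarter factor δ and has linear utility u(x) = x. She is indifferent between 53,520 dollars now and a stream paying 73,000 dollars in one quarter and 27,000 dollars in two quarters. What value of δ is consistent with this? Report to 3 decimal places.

Equating present values: 53520 = 73000δ + 27000δ².
That is, 27000δ² + 73000δ − 53520 = 0, a quadratic in δ.
δ = (−73000 + √(73000² + 4·27000·53520)) / (2·27000) = (−73000 + √11109160000.00) / 54000 ≈ 0.600.

δ ≈ 0.600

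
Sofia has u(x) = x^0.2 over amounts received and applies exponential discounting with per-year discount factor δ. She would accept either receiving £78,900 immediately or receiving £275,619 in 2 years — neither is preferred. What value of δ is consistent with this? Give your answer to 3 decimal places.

δ ≈ 0.882

The payoff in 2 years is discounted by δ^2, so u(78900) = δ^2·u(275619) and δ^2 = u(78900)/u(275619).
With u(x) = x^0.2: δ^2 = 78900^0.2/275619^0.2 = (78900/275619)^0.2 = 0.77867.
So δ = 0.77867^(1/2) ≈ 0.882.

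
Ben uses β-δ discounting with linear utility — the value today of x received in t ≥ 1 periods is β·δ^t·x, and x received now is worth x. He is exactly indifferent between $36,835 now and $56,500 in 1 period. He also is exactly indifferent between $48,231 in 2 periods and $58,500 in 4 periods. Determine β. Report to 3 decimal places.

β ≈ 0.718

Both payoffs in the second observation are in the future, so β drops out: δ^2·48231 = δ^4·58500 ⇒ δ^2 = 48231/58500 = 0.82446, so δ = 0.90800.
Now use the now-vs-future pair: 36835 = β·δ·56500 gives β = 36835/(0.90800·56500) ≈ 0.718.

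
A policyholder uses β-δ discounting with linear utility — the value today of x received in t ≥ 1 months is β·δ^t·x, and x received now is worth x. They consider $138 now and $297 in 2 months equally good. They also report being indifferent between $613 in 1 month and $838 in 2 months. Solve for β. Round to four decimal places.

The second indifference involves only future payoffs, so β cancels: β·δ^1·613 = β·δ^2·838, giving δ = 613/838 = 0.73150.
Now use the now-vs-future pair: 138 = β·δ^2·297 gives β = 138/(0.53510·297) ≈ 0.8683.

β ≈ 0.8683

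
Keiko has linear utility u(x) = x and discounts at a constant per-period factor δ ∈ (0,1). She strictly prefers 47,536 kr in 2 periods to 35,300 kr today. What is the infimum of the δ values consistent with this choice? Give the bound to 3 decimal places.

δ > 0.862

The preference means 35300 < δ^2·47536.
Dividing by 47536: δ^2 > 0.74260. Both sides are positive, so the square root keeps the direction.
δ > (35300/47536)^(1/2) ≈ 0.862.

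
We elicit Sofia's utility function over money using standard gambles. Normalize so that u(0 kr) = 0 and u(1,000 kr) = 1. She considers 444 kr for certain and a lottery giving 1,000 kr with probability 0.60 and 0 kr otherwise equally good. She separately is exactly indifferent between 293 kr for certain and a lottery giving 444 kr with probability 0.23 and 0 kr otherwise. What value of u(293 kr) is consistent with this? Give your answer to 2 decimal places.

The first gamble pins u(444 kr): it must equal 0.60·1 + 0.40·0 = 0.60.
The second indifference gives u(293 kr) = 0.23·u(444 kr) + 0.77·u(0 kr) = 0.23·0.60 + 0.77·0.00 = 0.1380.

0.14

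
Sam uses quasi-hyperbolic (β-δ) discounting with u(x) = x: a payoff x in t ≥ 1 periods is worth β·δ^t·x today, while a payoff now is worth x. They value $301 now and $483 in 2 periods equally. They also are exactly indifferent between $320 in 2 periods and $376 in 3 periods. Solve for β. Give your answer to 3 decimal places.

β ≈ 0.860

The second indifference involves only future payoffs, so β cancels: β·δ^2·320 = β·δ^3·376, giving δ = 320/376 = 0.85106.
The first indifference: 301 = β·δ^2·483, so β = 301/(δ^2·483) = 301/(0.72431·483) ≈ 0.860.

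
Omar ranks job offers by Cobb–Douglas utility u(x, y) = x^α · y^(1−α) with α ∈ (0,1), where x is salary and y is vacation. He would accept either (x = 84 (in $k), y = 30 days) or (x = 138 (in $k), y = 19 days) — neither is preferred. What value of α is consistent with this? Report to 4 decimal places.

α ≈ 0.4792

Set the two utilities equal: 84^α·30^(1−α) = 138^α·19^(1−α).
Rearrange to (84/138)^α = (19/30)^(1−α) and take logs: α·-0.4964369 = (1−α)·-0.4567584.
Thus α·(-0.9531953) = -0.4567584, so α = -0.4567584/-0.9531953 ≈ 0.4792.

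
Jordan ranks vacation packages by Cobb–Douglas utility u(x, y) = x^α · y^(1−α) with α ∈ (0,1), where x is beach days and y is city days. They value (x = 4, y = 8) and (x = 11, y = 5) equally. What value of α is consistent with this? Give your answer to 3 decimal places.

α ≈ 0.317

Indifference: 4^α · 8^(1−α) = 11^α · 5^(1−α).
(4/11)^α = (5/8)^(1−α); take logs: α·ln(4/11) = (1−α)·ln(5/8), i.e. α·-1.011601 = (1−α)·-0.470004.
So α/(1−α) = (-0.470004)/(-1.011601) = 0.464614, and α = 0.464614/1.464614 ≈ 0.317.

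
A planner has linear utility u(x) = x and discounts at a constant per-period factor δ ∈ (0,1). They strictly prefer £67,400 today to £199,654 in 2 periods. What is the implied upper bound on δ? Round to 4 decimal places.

The preference means 67400 > δ^2·199654.
Dividing by 199654: δ^2 < 0.33758. Both sides are positive, so the square root keeps the direction.
δ < (67400/199654)^(1/2) ≈ 0.5810.

δ < 0.5810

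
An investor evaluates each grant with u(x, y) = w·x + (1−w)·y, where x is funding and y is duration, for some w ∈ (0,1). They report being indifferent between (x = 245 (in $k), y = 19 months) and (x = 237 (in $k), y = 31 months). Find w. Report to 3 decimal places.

Indifference: w·245 + (1−w)·19 = w·237 + (1−w)·31.
Rearranging, 8·w − 12·(1−w) = 0.
So w/(1−w) = 12/8 = 1.5000, giving w = 12/(8+12) = 0.600.

w = 0.600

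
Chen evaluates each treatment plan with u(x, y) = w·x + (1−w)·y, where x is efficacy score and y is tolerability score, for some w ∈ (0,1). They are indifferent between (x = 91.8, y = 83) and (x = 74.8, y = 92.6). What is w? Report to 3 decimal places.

w = 0.361

Indifference: w·91.8 + (1−w)·83 = w·74.8 + (1−w)·92.6.
Collecting terms: w·17 = (1−w)·9.6.
Hence w = 9.6/(17+9.6) = 9.6/26.6 = 0.361.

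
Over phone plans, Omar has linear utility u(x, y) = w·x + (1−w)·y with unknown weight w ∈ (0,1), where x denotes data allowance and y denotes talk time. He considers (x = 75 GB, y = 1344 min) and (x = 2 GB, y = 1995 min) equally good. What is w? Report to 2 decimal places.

w = 0.90

Indifference: w·75 + (1−w)·1344 = w·2 + (1−w)·1995.
Collecting terms: w·73 = (1−w)·651.
Hence w = 651/(73+651) = 651/724 = 0.90.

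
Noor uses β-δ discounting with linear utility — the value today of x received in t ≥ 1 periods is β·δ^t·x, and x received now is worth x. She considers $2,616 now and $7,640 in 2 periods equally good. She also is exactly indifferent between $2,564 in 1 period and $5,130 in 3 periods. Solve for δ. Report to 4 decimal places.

The second indifference involves only future payoffs, so β cancels: β·δ^1·2564 = β·δ^3·5130, giving δ^2 = 2564/5130 = 0.49981, so δ = 0.70697.

δ ≈ 0.7070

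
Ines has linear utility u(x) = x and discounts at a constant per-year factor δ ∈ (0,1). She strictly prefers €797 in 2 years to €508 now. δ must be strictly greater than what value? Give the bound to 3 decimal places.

δ > 0.798

Comparing present values: 508 < δ^2·797.
Hence δ^2 > 508/797 = 0.63739, and x ↦ x^(1/2) is increasing on (0,∞).
δ > (508/797)^(1/2) ≈ 0.798.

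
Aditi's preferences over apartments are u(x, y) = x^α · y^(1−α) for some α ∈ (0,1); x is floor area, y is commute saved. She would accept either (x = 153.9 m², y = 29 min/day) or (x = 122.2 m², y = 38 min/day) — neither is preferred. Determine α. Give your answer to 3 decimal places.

The Cobb–Douglas utilities coincide, so 153.9^α·29^(1−α) = 122.2^α·38^(1−α).
Taking logs: α·ln 153.9 + (1−α)·ln 29 = α·ln 122.2 + (1−α)·ln 38, i.e. α·0.230644 = (1−α)·0.270290.
With A = 0.230644 and B = 0.270290: α·A = (1−α)·B, so α = B/(A+B) = 0.270290/0.500934 ≈ 0.540.

α ≈ 0.540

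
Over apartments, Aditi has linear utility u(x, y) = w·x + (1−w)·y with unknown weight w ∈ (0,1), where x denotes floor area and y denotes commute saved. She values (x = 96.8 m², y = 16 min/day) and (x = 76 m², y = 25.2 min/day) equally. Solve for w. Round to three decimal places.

w = 0.307

Indifference: w·96.8 + (1−w)·16 = w·76 + (1−w)·25.2.
w·(96.8−76) = (1−w)·(25.2−16), i.e. w·20.8 = (1−w)·9.2.
So w/(1−w) = 9.2/20.8 = 0.4423, giving w = 9.2/(20.8+9.2) = 0.307.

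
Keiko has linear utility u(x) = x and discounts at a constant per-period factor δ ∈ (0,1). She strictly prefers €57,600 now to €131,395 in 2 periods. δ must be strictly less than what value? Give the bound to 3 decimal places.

δ < 0.662

Under u(x) = x this choice says 57600 > δ^2·131395.
So δ^2 < 57600/131395 = 0.43837; taking the square root of both positive sides preserves the inequality.
δ < 0.43837^(1/2) = 0.662.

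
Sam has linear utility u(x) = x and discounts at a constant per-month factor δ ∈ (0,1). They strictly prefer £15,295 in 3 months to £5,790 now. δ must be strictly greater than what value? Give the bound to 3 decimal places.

δ > 0.723

Comparing present values: 5790 < δ^3·15295.
So δ^3 > 5790/15295 = 0.37856; taking the cube root of both positive sides preserves the inequality.
δ > 0.37856^(1/3) = 0.723.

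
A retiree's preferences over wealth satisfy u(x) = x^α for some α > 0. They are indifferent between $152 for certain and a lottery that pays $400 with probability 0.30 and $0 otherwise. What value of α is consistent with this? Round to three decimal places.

The lottery's expected utility is 0.30·u(400) + 0.70·u(0) = 0.30·400^α (since u(0) = 0 for α > 0).
Equating: 152^α = 0.30·400^α, i.e. 0.3800^α = 0.30.
Take logs: α = ln 0.30 / ln(152/400) ≈ 1.24431.

α ≈ 1.244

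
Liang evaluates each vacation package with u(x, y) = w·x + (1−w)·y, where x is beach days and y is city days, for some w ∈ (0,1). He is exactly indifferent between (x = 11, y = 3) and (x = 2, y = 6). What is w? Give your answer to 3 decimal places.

w = 0.250

u(11,3) = u(2,6) means w·11 + (1−w)·3 = w·2 + (1−w)·6.
Collecting terms: w·9 = (1−w)·3.
The marginal rate of substitution is 3/9, so w = 3/(9+3) = 0.250.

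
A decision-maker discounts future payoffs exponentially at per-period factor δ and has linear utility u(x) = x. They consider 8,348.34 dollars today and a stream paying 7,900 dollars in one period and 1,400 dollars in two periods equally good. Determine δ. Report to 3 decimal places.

The stream is worth 7900δ + 1400δ² today, so 7900δ + 1400δ² = 8348.34.
Rearranged: 1400δ² + 7900δ − 8348.34 = 0.
By the quadratic formula (taking the positive root), δ = (−7900 + √109160704.00) / 2800 ≈ 0.910.

δ ≈ 0.910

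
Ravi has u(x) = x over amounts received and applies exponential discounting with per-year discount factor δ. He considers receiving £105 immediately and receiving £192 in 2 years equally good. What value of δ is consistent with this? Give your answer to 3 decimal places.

δ ≈ 0.740

Indifference means u(105) = δ^2 · u(192), so δ^2 = u(105)/u(192).
With u(x) = x: δ^2 = 105/192 = 0.54688.
So δ = 0.54688^(1/2) ≈ 0.740.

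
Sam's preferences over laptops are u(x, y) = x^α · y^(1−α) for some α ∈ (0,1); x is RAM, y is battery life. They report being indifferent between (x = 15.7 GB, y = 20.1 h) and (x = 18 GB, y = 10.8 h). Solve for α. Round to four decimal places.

Set the two utilities equal: 15.7^α·20.1^(1−α) = 18^α·10.8^(1−α).
(15.7/18)^α = (10.8/20.1)^(1−α); take logs: α·ln(15.7/18) = (1−α)·ln(10.8/20.1), i.e. α·-0.1367110 = (1−α)·-0.6211737.
Thus α·(-0.7578847) = -0.6211737, so α = -0.6211737/-0.7578847 ≈ 0.8196.

α ≈ 0.8196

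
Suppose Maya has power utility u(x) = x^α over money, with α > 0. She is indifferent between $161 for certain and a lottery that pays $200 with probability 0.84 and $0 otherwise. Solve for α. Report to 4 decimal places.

EU(lottery) = 0.84·200^α + 0.16·0 = 0.84·200^α.
Equating: 161^α = 0.84·200^α, i.e. 0.8050^α = 0.84.
Take logs: α = ln 0.84 / ln(161/200) ≈ 0.803794.

α ≈ 0.8038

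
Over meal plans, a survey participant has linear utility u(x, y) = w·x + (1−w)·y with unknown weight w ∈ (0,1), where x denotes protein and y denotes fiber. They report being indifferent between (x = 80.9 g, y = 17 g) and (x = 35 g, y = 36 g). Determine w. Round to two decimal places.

w = 0.29

u(80.9,17) = u(35,36) means w·80.9 + (1−w)·17 = w·35 + (1−w)·36.
w·(80.9−35) = (1−w)·(36−17), i.e. w·45.9 = (1−w)·19.
So w/(1−w) = 19/45.9 = 0.4139, giving w = 19/(45.9+19) = 0.29.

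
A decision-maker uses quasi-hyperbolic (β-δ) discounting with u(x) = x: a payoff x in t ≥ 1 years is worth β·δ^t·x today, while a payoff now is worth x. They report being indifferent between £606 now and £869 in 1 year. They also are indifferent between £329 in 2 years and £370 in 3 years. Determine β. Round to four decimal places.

β ≈ 0.7843

The second indifference involves only future payoffs, so β cancels: β·δ^2·329 = β·δ^3·370, giving δ = 329/370 = 0.88919.
Now use the now-vs-future pair: 606 = β·δ·869 gives β = 606/(0.88919·869) ≈ 0.7843.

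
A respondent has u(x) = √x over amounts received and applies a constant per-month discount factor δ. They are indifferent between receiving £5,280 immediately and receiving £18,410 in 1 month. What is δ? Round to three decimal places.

The payoff in 1 month is discounted by δ, so u(5280) = δ·u(18410) and δ = u(5280)/u(18410).
Since u(x) = √x, δ = √(5280/18410) = 0.53554.

δ ≈ 0.536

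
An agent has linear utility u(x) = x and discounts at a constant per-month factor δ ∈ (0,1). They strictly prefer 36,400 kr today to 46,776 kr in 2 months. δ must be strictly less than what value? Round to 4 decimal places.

Under u(x) = x this choice says 36400 > δ^2·46776.
Hence δ^2 < 36400/46776 = 0.77818, and x ↦ x^(1/2) is increasing on (0,∞).
δ < (36400/46776)^(1/2) ≈ 0.8821.

δ < 0.8821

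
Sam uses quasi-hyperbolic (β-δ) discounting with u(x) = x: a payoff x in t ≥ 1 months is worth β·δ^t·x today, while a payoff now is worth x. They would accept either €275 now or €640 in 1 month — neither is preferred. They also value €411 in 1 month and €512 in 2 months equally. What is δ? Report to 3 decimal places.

δ ≈ 0.803

Both payoffs in the second observation are in the future, so β drops out: δ^1·411 = δ^2·512 ⇒ δ = 411/512 = 0.80273.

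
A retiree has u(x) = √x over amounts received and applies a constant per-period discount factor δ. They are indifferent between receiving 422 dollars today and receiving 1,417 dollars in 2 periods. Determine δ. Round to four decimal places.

The payoff in 2 periods is discounted by δ^2, so u(422) = δ^2·u(1417) and δ^2 = u(422)/u(1417).
Since u(x) = √x, δ^2 = √(422/1417) = 0.54572.
So δ = 0.54572^(1/2) ≈ 0.7387.

δ ≈ 0.7387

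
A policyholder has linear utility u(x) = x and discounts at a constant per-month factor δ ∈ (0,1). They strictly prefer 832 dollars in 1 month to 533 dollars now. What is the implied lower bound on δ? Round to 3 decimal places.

Comparing present values: 533 < δ·832.
So δ > 533/832 = 0.64062.

δ > 0.641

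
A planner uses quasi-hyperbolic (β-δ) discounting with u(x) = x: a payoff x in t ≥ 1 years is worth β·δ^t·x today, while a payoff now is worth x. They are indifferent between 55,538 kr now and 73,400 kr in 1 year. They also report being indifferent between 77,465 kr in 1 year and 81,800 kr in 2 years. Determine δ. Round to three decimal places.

δ ≈ 0.947

Both payoffs in the second observation are in the future, so β drops out: δ^1·77465 = δ^2·81800 ⇒ δ = 77465/81800 = 0.94700.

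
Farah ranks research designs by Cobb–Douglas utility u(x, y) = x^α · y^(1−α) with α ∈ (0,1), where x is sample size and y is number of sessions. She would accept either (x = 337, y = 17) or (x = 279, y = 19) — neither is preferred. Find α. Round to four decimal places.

α ≈ 0.3706

The Cobb–Douglas utilities coincide, so 337^α·17^(1−α) = 279^α·19^(1−α).
(337/279)^α = (19/17)^(1−α); take logs: α·ln(337/279) = (1−α)·ln(19/17), i.e. α·0.1888711 = (1−α)·0.1112256.
With A = 0.1888711 and B = 0.1112256: α·A = (1−α)·B, so α = B/(A+B) = 0.1112256/0.3000967 ≈ 0.3706.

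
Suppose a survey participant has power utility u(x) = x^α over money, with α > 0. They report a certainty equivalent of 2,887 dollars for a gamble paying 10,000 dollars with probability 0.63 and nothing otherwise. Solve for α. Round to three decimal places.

α ≈ 0.372

EU(lottery) = 0.63·10000^α + 0.37·0 = 0.63·10000^α.
Setting u(2887) equal to that: 2887^α = 0.63·10000^α ⇒ (2887/10000)^α = 0.63.
Take logs: α = ln 0.63 / ln(2887/10000) ≈ 0.37190.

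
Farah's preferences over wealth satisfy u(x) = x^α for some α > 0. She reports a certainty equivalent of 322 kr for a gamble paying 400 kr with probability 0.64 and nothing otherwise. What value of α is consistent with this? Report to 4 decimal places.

The lottery's expected utility is 0.64·u(400) + 0.36·u(0) = 0.64·400^α (since u(0) = 0 for α > 0).
Indifference: 322^α = 0.64·400^α, so (322/400)^α = 0.64.
Take logs: α = ln 0.64 / ln(322/400) ≈ 2.057447.

α ≈ 2.0574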